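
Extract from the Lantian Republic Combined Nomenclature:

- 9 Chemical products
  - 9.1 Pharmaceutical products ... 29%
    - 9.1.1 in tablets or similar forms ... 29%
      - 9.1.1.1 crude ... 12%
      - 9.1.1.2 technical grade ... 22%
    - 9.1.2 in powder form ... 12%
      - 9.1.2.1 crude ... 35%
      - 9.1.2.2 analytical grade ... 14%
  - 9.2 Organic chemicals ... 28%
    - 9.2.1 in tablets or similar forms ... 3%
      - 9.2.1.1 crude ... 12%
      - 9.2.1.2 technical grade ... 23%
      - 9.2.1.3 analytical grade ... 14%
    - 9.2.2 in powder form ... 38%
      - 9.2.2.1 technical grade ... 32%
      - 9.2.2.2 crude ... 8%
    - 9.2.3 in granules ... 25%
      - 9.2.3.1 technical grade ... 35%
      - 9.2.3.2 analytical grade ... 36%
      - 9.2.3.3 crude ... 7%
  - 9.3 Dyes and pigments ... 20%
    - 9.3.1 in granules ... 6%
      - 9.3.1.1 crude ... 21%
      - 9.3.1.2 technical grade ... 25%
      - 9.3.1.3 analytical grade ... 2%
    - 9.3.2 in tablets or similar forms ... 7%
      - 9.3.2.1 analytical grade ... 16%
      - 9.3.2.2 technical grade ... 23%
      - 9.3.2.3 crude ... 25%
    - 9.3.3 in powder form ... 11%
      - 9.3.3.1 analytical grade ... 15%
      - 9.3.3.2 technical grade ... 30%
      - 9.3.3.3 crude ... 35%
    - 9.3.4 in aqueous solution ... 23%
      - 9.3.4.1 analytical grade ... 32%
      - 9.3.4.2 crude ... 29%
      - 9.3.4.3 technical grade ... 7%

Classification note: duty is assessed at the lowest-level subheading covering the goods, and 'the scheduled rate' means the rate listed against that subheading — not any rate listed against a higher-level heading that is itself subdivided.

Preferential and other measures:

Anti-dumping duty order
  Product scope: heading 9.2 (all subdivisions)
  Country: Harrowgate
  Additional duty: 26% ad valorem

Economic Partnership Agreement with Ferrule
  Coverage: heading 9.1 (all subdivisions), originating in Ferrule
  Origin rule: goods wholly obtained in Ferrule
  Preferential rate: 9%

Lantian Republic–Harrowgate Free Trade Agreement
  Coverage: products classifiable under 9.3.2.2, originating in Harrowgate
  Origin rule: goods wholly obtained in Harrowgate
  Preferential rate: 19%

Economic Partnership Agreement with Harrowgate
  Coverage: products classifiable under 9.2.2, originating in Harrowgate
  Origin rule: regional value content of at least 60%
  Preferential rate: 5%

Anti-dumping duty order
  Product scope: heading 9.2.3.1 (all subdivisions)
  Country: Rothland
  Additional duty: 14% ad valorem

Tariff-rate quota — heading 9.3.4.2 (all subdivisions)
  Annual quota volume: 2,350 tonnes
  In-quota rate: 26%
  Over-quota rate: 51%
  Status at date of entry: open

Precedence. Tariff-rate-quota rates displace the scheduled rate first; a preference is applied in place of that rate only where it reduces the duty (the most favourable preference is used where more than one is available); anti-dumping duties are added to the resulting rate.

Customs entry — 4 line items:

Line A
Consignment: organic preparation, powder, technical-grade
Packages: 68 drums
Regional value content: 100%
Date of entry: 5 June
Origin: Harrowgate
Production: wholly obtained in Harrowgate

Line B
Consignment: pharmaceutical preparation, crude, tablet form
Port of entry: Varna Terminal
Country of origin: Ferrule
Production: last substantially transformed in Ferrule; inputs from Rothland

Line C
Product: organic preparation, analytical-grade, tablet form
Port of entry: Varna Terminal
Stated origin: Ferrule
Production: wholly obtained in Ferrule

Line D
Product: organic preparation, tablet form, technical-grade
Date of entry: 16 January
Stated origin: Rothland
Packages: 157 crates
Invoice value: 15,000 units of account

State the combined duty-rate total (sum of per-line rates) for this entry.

80%

Line A: organic → 9.2; powder → 9.2.2; technical-grade → 9.2.2.1. Scheduled 32%. Harrowgate agreement on 9.3.2.2: 9.2.2.1 not covered; Harrowgate agreement on 9.2.2: RVC ≥ 60% → 5% available; preferential 5%; anti-dumping (Harrowgate, 9.2): +26%; total 5% + 26% = 31%. → 31%.
Line B: pharmaceutical → 9.1; tablet form → 9.1.1; crude → 9.1.1.1. Scheduled 12%. Ferrule agreement on 9.1: not wholly obtained. → 12%.
Line C: organic → 9.2; tablet form → 9.2.1; analytical-grade → 9.2.1.3. Scheduled 14%. Ferrule agreement on 9.1: 9.2.1.3 not covered. → 14%.
Line D: organic → 9.2; tablet form → 9.2.1; technical-grade → 9.2.1.2. Scheduled 23%. No special measure applies. → 23%.
Sum: 31% + 12% + 14% + 23% = 80%.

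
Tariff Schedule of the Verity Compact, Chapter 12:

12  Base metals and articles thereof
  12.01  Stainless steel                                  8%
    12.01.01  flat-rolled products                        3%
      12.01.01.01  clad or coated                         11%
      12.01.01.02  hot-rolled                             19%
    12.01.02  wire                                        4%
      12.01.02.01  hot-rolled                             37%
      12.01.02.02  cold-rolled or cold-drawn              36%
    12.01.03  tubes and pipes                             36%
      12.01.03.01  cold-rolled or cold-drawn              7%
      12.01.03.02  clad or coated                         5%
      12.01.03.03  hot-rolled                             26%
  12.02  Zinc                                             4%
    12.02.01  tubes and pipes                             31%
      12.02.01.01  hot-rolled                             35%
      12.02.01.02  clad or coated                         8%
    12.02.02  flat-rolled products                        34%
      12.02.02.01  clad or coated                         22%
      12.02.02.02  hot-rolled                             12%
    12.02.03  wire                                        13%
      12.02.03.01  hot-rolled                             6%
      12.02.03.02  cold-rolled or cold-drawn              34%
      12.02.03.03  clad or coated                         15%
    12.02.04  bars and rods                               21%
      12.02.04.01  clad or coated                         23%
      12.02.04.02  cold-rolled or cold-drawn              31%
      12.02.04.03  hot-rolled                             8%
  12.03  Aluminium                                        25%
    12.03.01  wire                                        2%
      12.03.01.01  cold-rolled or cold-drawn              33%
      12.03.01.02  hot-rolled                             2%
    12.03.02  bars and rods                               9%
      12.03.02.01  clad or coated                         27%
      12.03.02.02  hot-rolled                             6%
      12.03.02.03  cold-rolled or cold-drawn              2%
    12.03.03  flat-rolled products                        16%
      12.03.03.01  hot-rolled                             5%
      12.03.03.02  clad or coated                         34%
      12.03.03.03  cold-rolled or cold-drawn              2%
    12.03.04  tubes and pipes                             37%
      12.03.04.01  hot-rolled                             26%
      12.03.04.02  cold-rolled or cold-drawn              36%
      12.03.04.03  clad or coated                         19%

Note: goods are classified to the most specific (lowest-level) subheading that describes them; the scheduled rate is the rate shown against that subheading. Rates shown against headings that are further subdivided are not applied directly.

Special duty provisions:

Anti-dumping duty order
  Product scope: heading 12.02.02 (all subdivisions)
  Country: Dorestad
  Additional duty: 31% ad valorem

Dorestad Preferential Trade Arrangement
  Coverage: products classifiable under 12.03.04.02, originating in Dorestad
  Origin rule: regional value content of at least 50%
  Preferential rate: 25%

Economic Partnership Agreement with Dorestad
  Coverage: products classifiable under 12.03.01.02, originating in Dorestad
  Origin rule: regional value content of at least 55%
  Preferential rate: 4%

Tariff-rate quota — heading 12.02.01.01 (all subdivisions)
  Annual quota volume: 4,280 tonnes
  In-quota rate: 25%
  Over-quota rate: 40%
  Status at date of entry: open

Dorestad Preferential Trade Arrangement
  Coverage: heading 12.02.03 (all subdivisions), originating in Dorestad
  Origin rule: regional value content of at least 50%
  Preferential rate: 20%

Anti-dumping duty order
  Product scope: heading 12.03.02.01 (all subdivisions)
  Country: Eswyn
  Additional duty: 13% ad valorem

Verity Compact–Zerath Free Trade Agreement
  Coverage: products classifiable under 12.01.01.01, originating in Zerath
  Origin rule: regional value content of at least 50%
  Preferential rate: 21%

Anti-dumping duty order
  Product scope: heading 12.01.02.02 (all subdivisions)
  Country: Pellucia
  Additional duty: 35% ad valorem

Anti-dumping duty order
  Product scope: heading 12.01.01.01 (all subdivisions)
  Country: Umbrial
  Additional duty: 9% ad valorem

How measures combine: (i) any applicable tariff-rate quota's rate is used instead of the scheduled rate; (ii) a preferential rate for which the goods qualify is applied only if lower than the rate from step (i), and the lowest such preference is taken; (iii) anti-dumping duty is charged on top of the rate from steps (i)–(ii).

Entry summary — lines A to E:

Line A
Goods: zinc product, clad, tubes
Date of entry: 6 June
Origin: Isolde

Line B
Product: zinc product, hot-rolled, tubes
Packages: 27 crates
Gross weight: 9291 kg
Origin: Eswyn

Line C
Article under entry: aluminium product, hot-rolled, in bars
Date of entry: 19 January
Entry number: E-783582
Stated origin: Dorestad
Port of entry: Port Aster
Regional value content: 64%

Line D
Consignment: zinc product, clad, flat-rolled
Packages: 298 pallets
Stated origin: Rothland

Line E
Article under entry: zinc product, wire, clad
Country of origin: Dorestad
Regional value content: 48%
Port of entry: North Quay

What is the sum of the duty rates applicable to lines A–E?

76%

Line A: zinc → 12.02; tubes → 12.02.01; clad → 12.02.01.02. Scheduled 8%. No special measure applies. → 8%.
Line B: zinc → 12.02; tubes → 12.02.01; hot-rolled → 12.02.01.01. Scheduled 35%. quota on 12.02.01.01 open → in-quota 25%. → 25%.
Line C: aluminium → 12.03; in bars → 12.03.02; hot-rolled → 12.03.02.02. Scheduled 6%. Dorestad agreement on 12.03.04.02: 12.03.02.02 not covered; Dorestad agreement on 12.03.01.02: 12.03.02.02 not covered; Dorestad agreement on 12.02.03: 12.03.02.02 not covered. → 6%.
Line D: zinc → 12.02; flat-rolled → 12.02.02; clad → 12.02.02.01. Scheduled 22%. No special measure applies. → 22%.
Line E: zinc → 12.02; wire → 12.02.03; clad → 12.02.03.03. Scheduled 15%. Dorestad agreement on 12.03.04.02: 12.02.03.03 not covered; Dorestad agreement on 12.03.01.02: 12.02.03.03 not covered; Dorestad agreement on 12.02.03: RVC < 50%. → 15%.
Sum: 8% + 25% + 6% + 22% + 15% = 76%.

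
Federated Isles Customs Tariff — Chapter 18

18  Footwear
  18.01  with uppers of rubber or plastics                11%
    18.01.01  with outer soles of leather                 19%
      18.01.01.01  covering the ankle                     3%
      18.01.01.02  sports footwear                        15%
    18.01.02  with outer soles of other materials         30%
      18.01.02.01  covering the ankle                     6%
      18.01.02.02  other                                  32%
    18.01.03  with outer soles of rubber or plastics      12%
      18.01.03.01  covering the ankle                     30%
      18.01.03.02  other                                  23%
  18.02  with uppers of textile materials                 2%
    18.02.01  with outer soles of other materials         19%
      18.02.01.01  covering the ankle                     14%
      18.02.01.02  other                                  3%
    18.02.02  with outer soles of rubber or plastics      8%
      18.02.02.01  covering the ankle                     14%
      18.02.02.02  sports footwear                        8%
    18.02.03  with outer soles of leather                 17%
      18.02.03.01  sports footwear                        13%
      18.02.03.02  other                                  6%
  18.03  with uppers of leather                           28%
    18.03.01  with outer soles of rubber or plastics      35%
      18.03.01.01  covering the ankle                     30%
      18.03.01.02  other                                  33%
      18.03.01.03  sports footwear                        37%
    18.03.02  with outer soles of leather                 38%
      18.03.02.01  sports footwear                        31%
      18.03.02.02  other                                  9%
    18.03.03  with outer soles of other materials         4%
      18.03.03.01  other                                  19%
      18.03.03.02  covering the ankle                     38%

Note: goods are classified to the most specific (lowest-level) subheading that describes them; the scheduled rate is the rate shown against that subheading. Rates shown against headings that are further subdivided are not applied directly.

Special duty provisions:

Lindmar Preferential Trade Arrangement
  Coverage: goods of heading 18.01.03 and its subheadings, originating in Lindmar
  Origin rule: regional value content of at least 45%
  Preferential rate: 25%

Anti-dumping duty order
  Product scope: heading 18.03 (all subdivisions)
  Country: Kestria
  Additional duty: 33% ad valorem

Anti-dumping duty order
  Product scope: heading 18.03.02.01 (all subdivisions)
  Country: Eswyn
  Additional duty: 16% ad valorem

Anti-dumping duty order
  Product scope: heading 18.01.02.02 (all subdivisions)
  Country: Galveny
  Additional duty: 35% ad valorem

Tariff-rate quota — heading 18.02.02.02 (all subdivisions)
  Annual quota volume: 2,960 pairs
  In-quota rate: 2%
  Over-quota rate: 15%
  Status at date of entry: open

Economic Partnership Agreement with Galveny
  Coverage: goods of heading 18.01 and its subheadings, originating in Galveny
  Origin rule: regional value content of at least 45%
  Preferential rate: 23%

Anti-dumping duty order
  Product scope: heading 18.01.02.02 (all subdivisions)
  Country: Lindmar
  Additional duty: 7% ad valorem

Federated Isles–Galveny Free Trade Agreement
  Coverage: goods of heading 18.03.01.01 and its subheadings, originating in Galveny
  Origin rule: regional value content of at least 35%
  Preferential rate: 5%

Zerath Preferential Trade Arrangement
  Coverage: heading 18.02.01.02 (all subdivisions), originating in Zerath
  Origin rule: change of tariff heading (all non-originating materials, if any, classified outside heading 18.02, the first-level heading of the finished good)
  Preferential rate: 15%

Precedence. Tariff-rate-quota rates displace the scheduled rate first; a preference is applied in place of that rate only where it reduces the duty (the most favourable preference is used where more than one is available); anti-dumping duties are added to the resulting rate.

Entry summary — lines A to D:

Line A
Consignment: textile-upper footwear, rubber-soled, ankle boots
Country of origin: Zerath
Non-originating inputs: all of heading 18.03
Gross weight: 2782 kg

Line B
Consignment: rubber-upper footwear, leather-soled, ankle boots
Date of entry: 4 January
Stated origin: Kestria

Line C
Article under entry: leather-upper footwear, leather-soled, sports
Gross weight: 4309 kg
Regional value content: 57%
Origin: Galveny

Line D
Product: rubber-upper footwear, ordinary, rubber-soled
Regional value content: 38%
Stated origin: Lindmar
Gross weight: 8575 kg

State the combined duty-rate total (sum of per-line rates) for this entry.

71%

Line A: textile-upper → 18.02; rubber-soled → 18.02.02; ankle boots → 18.02.02.01. Scheduled 14%. Zerath agreement on 18.02.01.02: 18.02.02.01 not covered. → 14%.
Line B: rubber-upper → 18.01; leather-soled → 18.01.01; ankle boots → 18.01.01.01. Scheduled 3%. No special measure applies. → 3%.
Line C: leather-upper → 18.03; leather-soled → 18.03.02; sports → 18.03.02.01. Scheduled 31%. Galveny agreement on 18.01: 18.03.02.01 not covered; Galveny agreement on 18.03.01.01: 18.03.02.01 not covered. → 31%.
Line D: rubber-upper → 18.01; rubber-soled → 18.01.03; ordinary → 18.01.03.02. Scheduled 23%. Lindmar agreement on 18.01.03: RVC < 45%. → 23%.
Sum: 14% + 3% + 31% + 23% = 71%.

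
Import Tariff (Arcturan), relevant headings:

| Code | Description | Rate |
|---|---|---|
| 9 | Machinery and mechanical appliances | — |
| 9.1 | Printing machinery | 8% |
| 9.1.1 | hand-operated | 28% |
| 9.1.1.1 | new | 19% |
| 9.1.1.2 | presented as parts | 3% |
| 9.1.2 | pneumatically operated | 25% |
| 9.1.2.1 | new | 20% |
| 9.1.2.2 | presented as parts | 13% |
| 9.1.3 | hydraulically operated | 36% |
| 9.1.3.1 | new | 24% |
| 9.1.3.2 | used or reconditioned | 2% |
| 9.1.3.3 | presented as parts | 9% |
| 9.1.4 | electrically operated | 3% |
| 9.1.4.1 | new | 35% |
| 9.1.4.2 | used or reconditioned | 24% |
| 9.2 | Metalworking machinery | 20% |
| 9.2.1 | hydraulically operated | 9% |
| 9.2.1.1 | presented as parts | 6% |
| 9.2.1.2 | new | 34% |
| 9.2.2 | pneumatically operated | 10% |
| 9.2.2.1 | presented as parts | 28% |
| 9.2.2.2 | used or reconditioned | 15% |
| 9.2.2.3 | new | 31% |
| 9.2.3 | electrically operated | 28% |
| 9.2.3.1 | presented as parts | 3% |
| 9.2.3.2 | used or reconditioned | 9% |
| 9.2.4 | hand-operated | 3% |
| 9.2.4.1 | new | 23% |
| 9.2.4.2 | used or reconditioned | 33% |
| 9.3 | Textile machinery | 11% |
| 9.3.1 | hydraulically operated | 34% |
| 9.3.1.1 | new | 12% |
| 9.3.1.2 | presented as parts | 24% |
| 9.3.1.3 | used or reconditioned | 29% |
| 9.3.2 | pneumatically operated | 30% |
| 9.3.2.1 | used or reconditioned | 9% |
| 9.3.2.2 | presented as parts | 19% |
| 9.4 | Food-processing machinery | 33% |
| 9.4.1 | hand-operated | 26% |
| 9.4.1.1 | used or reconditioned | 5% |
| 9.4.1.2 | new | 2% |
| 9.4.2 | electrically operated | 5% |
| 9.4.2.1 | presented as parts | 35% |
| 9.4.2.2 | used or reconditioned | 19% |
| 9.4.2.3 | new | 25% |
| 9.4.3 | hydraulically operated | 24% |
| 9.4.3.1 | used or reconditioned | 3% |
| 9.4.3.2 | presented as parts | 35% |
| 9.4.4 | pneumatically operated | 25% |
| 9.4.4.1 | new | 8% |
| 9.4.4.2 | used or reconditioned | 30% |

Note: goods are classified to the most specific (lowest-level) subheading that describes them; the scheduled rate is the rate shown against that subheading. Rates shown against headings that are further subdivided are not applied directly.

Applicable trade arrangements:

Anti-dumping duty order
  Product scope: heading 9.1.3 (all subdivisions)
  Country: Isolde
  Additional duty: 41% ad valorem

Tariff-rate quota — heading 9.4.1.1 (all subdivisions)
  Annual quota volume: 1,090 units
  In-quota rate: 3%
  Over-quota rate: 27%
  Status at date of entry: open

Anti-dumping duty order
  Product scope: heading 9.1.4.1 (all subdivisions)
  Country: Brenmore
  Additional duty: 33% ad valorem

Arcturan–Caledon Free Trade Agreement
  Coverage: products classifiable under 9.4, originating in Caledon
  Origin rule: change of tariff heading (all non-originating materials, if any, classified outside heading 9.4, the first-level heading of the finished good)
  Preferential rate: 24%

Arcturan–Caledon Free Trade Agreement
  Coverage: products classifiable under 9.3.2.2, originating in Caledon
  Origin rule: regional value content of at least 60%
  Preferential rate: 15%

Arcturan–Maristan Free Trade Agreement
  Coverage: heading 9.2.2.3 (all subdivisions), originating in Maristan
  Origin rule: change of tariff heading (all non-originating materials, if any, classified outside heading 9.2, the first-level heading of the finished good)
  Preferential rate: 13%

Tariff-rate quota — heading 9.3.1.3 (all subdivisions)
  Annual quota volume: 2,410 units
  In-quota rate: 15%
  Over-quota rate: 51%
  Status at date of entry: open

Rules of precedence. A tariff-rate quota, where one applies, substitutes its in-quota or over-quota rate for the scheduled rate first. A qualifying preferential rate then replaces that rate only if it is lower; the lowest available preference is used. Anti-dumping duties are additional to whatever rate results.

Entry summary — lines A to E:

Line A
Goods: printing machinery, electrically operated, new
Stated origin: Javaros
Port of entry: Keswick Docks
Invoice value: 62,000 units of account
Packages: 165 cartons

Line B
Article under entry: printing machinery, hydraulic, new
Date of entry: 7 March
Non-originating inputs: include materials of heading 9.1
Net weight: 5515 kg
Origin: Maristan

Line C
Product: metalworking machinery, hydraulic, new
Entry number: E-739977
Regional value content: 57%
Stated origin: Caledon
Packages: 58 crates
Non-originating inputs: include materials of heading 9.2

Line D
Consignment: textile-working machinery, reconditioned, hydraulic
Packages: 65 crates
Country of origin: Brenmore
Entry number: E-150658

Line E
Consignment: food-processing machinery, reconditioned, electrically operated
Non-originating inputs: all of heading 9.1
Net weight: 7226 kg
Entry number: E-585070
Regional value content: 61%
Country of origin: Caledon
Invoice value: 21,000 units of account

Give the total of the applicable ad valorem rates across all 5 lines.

Line A: printing → 9.1; electrically operated → 9.1.4; new → 9.1.4.1. Scheduled 35%. No special measure applies. → 35%.
Line B: printing → 9.1; hydraulic → 9.1.3; new → 9.1.3.1. Scheduled 24%. Maristan agreement on 9.2.2.3: 9.1.3.1 not covered. → 24%.
Line C: metalworking → 9.2; hydraulic → 9.2.1; new → 9.2.1.2. Scheduled 34%. Caledon agreement on 9.4: 9.2.1.2 not covered; Caledon agreement on 9.3.2.2: 9.2.1.2 not covered. → 34%.
Line D: textile-working → 9.3; hydraulic → 9.3.1; reconditioned → 9.3.1.3. Scheduled 29%. quota on 9.3.1.3 open → in-quota 15%. → 15%.
Line E: food-processing → 9.4; electrically operated → 9.4.2; reconditioned → 9.4.2.2. Scheduled 19%. Caledon agreement on 9.4: CTH met → 24% available; Caledon agreement on 9.3.2.2: 9.4.2.2 not covered; preference 24% not lower than 19% → no reduction. → 19%.
Sum: 35% + 24% + 34% + 15% + 19% = 127%.

127%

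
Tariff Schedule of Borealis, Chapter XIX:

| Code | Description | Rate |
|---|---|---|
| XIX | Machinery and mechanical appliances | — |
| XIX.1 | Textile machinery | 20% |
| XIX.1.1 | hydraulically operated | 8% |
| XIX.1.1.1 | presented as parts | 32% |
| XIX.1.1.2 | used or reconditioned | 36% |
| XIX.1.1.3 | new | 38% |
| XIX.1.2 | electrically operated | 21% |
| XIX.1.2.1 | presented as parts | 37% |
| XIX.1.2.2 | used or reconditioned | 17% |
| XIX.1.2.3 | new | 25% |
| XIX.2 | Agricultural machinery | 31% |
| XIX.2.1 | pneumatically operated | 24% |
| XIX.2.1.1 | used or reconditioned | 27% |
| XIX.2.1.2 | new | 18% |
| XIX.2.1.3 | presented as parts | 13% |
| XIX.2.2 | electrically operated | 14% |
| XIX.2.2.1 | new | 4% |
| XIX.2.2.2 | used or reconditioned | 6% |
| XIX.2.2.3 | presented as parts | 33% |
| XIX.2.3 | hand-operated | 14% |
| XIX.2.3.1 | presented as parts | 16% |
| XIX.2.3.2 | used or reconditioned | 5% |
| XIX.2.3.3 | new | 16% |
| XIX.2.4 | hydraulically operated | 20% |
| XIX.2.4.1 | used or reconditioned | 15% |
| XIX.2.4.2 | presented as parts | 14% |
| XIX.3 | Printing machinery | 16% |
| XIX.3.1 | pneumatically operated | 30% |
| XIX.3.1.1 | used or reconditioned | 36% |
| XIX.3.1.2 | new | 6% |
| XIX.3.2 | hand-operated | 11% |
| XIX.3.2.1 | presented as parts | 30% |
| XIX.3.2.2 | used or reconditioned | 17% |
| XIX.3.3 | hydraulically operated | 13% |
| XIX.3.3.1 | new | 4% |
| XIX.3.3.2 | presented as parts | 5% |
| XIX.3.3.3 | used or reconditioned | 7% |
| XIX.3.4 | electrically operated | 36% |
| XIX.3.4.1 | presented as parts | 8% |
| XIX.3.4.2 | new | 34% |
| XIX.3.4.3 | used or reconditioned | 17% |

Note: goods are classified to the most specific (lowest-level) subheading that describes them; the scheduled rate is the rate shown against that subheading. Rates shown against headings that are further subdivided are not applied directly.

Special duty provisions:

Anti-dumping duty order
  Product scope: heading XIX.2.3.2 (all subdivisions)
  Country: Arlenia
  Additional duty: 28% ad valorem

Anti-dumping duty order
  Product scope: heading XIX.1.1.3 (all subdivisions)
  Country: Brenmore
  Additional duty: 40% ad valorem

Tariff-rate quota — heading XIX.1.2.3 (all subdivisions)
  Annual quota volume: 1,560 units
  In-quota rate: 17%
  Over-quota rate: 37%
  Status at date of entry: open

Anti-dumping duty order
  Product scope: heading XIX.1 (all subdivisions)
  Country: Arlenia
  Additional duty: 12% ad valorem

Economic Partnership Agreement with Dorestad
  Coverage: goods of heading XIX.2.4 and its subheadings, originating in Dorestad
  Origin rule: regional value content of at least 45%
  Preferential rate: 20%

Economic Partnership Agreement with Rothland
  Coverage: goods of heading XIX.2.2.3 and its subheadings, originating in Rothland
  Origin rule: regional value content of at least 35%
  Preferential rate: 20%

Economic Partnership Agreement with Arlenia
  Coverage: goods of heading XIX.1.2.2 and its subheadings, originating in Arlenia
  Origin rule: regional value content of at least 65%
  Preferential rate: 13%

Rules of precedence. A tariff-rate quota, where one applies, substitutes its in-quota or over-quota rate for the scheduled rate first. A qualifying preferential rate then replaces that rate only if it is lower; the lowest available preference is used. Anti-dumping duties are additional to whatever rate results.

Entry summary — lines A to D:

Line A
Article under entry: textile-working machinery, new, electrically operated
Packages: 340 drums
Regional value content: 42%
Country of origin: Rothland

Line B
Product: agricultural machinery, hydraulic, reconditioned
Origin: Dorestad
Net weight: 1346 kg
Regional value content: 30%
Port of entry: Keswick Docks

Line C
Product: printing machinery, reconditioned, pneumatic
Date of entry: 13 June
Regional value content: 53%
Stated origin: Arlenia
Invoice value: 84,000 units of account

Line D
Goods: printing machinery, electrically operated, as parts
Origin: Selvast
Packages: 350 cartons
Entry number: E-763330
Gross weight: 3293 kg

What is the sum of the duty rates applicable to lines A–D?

76%

Line A: textile-working → XIX.1; electrically operated → XIX.1.2; new → XIX.1.2.3. Scheduled 25%. quota on XIX.1.2.3 open → in-quota 17%; Rothland agreement on XIX.2.2.3: XIX.1.2.3 not covered. → 17%.
Line B: agricultural → XIX.2; hydraulic → XIX.2.4; reconditioned → XIX.2.4.1. Scheduled 15%. Dorestad agreement on XIX.2.4: RVC < 45%. → 15%.
Line C: printing → XIX.3; pneumatic → XIX.3.1; reconditioned → XIX.3.1.1. Scheduled 36%. Arlenia agreement on XIX.1.2.2: XIX.3.1.1 not covered. → 36%.
Line D: printing → XIX.3; electrically operated → XIX.3.4; as parts → XIX.3.4.1. Scheduled 8%. No special measure applies. → 8%.
Sum: 17% + 15% + 36% + 8% = 76%.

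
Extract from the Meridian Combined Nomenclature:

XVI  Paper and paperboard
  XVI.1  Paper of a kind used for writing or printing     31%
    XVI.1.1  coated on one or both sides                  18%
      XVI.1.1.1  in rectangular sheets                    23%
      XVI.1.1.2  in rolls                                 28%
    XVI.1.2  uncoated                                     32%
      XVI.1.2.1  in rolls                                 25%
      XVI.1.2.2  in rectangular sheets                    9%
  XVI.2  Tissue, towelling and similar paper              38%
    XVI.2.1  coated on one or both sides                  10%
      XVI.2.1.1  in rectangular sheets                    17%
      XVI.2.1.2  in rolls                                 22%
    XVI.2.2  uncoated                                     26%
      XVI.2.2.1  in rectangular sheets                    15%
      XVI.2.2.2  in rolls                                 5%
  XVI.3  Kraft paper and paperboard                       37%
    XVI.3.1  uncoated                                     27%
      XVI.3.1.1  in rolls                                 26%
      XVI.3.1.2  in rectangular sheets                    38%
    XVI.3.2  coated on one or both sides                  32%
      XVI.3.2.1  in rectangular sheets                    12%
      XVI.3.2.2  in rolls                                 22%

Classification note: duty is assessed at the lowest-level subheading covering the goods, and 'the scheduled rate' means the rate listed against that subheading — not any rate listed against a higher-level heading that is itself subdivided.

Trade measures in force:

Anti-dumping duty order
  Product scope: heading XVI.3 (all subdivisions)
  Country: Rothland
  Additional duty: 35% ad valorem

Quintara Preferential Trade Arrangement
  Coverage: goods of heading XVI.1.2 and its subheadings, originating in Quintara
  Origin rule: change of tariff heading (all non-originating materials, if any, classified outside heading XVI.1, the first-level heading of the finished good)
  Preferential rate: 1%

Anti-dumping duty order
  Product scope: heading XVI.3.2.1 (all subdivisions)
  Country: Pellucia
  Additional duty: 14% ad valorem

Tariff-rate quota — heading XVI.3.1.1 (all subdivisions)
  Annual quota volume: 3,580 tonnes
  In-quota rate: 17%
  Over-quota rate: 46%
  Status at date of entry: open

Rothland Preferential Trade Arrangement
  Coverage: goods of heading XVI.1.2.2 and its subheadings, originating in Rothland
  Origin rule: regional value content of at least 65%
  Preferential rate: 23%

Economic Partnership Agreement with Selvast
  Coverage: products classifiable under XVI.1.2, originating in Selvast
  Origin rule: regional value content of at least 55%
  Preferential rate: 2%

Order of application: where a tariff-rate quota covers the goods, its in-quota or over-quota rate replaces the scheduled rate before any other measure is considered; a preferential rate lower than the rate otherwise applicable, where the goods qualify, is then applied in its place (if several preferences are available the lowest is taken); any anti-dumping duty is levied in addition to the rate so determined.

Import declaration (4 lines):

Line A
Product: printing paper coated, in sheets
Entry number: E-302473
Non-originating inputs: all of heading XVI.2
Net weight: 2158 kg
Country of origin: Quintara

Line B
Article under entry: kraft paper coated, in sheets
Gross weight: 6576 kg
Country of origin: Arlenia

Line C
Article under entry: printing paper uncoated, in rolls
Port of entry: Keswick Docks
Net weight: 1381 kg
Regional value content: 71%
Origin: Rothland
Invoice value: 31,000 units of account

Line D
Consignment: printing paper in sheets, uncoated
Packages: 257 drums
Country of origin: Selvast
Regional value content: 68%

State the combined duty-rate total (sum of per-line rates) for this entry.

62%

Line A: printing paper → XVI.1; coated → XVI.1.1; in sheets → XVI.1.1.1. Scheduled 23%. Quintara agreement on XVI.1.2: XVI.1.1.1 not covered. → 23%.
Line B: kraft paper → XVI.3; coated → XVI.3.2; in sheets → XVI.3.2.1. Scheduled 12%. No special measure applies. → 12%.
Line C: printing paper → XVI.1; uncoated → XVI.1.2; in rolls → XVI.1.2.1. Scheduled 25%. Rothland agreement on XVI.1.2.2: XVI.1.2.1 not covered. → 25%.
Line D: printing paper → XVI.1; uncoated → XVI.1.2; in sheets → XVI.1.2.2. Scheduled 9%. Selvast agreement on XVI.1.2: RVC ≥ 55% → 2% available; preferential 2%. → 2%.
Sum: 23% + 12% + 25% + 2% = 62%.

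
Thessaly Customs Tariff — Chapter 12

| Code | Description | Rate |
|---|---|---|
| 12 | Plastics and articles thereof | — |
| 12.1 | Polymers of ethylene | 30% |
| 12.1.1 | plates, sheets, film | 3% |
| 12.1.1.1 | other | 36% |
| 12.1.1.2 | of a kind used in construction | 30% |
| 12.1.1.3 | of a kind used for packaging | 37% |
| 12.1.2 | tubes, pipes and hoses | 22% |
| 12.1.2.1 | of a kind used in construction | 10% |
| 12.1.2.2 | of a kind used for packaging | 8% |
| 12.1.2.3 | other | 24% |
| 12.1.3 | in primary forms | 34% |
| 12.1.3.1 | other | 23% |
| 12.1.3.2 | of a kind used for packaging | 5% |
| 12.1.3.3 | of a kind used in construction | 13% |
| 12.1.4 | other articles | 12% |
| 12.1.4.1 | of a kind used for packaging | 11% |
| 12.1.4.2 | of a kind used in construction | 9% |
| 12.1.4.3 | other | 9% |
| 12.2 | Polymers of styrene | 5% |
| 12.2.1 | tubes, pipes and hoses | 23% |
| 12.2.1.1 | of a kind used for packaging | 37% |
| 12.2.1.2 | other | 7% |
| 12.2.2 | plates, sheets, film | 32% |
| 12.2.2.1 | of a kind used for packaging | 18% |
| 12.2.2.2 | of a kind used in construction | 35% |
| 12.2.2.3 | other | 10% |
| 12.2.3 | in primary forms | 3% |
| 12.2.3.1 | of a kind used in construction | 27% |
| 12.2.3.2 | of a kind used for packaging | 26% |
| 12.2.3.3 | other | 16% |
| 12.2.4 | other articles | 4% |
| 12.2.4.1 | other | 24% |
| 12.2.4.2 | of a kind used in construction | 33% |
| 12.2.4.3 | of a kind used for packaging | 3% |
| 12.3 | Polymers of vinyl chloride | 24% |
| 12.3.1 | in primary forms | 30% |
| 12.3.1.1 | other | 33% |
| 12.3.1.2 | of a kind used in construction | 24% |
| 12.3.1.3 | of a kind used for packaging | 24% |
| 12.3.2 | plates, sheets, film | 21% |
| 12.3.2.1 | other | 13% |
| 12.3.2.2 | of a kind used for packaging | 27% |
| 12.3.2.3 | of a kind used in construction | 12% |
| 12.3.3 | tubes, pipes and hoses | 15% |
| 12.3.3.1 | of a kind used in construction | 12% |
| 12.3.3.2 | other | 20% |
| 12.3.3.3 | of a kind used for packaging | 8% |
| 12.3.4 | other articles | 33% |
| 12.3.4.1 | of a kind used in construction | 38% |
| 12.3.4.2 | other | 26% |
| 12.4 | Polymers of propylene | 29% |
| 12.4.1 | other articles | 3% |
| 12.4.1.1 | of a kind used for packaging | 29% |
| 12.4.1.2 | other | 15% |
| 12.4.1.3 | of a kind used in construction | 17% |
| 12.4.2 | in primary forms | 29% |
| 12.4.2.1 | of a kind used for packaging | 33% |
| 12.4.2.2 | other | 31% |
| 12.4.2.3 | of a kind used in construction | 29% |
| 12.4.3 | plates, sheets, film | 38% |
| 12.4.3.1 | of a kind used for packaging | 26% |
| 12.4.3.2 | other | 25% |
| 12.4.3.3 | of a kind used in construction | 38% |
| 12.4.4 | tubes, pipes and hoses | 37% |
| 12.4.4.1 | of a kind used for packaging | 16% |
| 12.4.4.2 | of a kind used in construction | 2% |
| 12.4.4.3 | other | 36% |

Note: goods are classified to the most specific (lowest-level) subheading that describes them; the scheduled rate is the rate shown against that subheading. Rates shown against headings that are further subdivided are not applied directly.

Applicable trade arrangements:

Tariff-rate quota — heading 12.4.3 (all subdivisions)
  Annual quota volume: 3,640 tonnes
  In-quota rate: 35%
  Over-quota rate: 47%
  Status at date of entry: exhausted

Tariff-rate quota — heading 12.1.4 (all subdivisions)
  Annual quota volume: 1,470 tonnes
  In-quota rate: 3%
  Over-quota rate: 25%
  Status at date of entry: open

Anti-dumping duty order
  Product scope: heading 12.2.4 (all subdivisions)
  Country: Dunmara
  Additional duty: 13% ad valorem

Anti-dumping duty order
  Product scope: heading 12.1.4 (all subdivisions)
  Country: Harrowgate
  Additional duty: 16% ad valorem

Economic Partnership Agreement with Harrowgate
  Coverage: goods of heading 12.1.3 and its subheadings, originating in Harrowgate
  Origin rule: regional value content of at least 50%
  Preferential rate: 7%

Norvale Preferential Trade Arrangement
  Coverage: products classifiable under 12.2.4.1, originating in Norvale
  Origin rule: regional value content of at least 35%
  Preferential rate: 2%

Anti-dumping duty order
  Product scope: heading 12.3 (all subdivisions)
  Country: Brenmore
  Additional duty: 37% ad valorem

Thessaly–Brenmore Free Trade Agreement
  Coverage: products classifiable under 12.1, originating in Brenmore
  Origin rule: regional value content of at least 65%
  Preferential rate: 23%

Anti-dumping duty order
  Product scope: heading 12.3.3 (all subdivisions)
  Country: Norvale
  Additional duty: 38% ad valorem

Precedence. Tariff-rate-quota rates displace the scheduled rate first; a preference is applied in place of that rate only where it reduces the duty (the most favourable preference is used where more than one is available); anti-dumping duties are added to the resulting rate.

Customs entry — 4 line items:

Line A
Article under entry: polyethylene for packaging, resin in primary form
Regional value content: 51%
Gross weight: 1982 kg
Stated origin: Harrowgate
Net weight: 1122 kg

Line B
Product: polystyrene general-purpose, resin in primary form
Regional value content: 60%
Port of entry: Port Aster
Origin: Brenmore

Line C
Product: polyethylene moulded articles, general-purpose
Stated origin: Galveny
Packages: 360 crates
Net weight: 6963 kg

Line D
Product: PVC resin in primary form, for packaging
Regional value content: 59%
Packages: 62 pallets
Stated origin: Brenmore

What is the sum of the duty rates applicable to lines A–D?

Line A: polyethylene → 12.1; resin in primary form → 12.1.3; for packaging → 12.1.3.2. Scheduled 5%. Harrowgate agreement on 12.1.3: RVC ≥ 50% → 7% available; preference 7% not lower than 5% → no reduction. → 5%.
Line B: polystyrene → 12.2; resin in primary form → 12.2.3; general-purpose → 12.2.3.3. Scheduled 16%. Brenmore agreement on 12.1: 12.2.3.3 not covered. → 16%.
Line C: polyethylene → 12.1; moulded articles → 12.1.4; general-purpose → 12.1.4.3. Scheduled 9%. quota on 12.1.4 open → in-quota 3%. → 3%.
Line D: PVC → 12.3; resin in primary form → 12.3.1; for packaging → 12.3.1.3. Scheduled 24%. Brenmore agreement on 12.1: 12.3.1.3 not covered; anti-dumping (Brenmore, 12.3): +37%; total 24% + 37% = 61%. → 61%.
Sum: 5% + 16% + 3% + 61% = 85%.

85%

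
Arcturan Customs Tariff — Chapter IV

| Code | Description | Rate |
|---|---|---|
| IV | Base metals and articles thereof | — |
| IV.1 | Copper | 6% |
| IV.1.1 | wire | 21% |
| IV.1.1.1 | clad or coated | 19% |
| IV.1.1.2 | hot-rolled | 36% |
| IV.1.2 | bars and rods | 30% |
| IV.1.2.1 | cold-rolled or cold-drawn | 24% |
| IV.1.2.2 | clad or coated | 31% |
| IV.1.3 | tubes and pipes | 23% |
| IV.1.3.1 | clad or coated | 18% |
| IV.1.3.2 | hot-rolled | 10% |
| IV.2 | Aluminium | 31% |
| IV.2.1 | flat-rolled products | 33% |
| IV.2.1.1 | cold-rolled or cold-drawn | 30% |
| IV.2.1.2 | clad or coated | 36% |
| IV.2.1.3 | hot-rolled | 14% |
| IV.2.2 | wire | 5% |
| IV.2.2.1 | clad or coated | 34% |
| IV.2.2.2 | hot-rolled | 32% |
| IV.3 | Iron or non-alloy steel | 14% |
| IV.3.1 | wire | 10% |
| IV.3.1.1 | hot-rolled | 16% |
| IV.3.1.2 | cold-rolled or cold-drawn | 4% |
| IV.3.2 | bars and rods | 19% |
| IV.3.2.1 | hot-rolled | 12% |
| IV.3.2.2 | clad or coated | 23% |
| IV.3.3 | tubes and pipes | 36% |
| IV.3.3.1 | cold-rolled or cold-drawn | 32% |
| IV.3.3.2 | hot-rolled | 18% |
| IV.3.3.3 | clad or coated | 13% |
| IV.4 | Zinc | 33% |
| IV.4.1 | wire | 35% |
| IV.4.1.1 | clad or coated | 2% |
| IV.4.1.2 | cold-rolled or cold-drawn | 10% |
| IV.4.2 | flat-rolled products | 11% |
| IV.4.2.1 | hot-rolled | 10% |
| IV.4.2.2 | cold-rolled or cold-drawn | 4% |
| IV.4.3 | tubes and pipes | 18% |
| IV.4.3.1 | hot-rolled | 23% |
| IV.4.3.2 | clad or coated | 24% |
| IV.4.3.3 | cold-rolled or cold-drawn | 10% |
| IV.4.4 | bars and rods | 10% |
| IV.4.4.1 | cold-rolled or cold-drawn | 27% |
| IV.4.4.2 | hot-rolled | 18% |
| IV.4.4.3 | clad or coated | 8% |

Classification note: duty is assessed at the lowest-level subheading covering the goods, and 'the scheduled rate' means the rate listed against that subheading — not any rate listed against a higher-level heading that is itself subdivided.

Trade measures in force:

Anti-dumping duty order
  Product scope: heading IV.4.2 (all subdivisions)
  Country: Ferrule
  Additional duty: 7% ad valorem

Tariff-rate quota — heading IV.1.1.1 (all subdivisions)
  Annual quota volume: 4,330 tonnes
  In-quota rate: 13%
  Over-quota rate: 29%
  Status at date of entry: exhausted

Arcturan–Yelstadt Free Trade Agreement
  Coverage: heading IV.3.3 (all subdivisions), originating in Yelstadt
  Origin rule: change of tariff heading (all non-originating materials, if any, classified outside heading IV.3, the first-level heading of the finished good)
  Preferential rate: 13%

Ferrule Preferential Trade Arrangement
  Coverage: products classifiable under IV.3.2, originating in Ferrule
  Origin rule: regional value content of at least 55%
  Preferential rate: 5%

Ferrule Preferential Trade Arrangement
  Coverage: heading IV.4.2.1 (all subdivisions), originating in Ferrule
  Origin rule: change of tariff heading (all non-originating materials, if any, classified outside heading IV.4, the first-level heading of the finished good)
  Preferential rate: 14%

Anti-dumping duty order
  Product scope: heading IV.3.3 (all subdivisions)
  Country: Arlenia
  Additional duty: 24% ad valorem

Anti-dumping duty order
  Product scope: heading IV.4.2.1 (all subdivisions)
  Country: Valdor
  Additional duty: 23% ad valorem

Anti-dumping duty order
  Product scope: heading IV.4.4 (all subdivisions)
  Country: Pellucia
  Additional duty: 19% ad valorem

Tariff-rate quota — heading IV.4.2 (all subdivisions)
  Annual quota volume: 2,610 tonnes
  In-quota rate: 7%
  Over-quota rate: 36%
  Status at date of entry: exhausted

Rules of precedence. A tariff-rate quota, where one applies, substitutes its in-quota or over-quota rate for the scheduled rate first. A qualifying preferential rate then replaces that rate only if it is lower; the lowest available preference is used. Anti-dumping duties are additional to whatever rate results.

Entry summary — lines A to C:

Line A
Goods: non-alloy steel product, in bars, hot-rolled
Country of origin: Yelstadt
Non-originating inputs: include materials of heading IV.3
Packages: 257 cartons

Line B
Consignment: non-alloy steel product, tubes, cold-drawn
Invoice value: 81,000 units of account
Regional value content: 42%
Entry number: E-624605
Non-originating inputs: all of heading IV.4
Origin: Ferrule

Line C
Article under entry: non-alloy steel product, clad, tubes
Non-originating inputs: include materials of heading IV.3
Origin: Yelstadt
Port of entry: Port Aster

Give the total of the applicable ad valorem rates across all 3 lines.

57%

Line A: non-alloy steel → IV.3; in bars → IV.3.2; hot-rolled → IV.3.2.1. Scheduled 12%. Yelstadt agreement on IV.3.3: IV.3.2.1 not covered. → 12%.
Line B: non-alloy steel → IV.3; tubes → IV.3.3; cold-drawn → IV.3.3.1. Scheduled 32%. Ferrule agreement on IV.3.2: IV.3.3.1 not covered; Ferrule agreement on IV.4.2.1: IV.3.3.1 not covered. → 32%.
Line C: non-alloy steel → IV.3; tubes → IV.3.3; clad → IV.3.3.3. Scheduled 13%. Yelstadt agreement on IV.3.3: CTH not met. → 13%.
Sum: 12% + 32% + 13% = 57%.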